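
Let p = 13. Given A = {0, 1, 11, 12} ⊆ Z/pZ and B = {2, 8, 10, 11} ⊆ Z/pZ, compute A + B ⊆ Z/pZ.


Work in Z/13Z: reduce every sum a + b modulo 13.
Enumerate all 16 pairs:
a = 0: 0+2=2, 0+8=8, 0+10=10, 0+11=11
a = 1: 1+2=3, 1+8=9, 1+10=11, 1+11=12
a = 11: 11+2=0, 11+8=6, 11+10=8, 11+11=9
a = 12: 12+2=1, 12+8=7, 12+10=9, 12+11=10
Distinct residues collected: {0, 1, 2, 3, 6, 7, 8, 9, 10, 11, 12}
|A + B| = 11 (out of 13 total residues).

A + B = {0, 1, 2, 3, 6, 7, 8, 9, 10, 11, 12}


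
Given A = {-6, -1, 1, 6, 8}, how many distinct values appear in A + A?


A + A = {a + a' : a, a' ∈ A}; |A| = 5.
General bounds: 2|A| - 1 ≤ |A + A| ≤ |A|(|A|+1)/2, i.e. 9 ≤ |A + A| ≤ 15.
Lower bound 2|A|-1 is attained iff A is an arithmetic progression.
Enumerate sums a + a' for a ≤ a' (symmetric, so this suffices):
a = -6: -6+-6=-12, -6+-1=-7, -6+1=-5, -6+6=0, -6+8=2
a = -1: -1+-1=-2, -1+1=0, -1+6=5, -1+8=7
a = 1: 1+1=2, 1+6=7, 1+8=9
a = 6: 6+6=12, 6+8=14
a = 8: 8+8=16
Distinct sums: {-12, -7, -5, -2, 0, 2, 5, 7, 9, 12, 14, 16}
|A + A| = 12

|A + A| = 12


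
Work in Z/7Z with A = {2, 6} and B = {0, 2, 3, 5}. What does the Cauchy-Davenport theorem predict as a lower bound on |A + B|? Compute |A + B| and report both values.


Cauchy-Davenport: |A + B| ≥ min(p, |A| + |B| - 1) for A, B nonempty in Z/pZ.
|A| = 2, |B| = 4, p = 7.
CD lower bound = min(7, 2 + 4 - 1) = min(7, 5) = 5.
Compute A + B mod 7 directly:
a = 2: 2+0=2, 2+2=4, 2+3=5, 2+5=0
a = 6: 6+0=6, 6+2=1, 6+3=2, 6+5=4
A + B = {0, 1, 2, 4, 5, 6}, so |A + B| = 6.
Verify: 6 ≥ 5? Yes ✓.

CD lower bound = 5, actual |A + B| = 6.


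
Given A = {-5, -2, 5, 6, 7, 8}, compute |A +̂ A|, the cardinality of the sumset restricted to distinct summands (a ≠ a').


Restricted sumset: A +̂ A = {a + a' : a ∈ A, a' ∈ A, a ≠ a'}.
Equivalently, take A + A and drop any sum 2a that is achievable ONLY as a + a for a ∈ A (i.e. sums representable only with equal summands).
Enumerate pairs (a, a') with a < a' (symmetric, so each unordered pair gives one sum; this covers all a ≠ a'):
  -5 + -2 = -7
  -5 + 5 = 0
  -5 + 6 = 1
  -5 + 7 = 2
  -5 + 8 = 3
  -2 + 5 = 3
  -2 + 6 = 4
  -2 + 7 = 5
  -2 + 8 = 6
  5 + 6 = 11
  5 + 7 = 12
  5 + 8 = 13
  6 + 7 = 13
  6 + 8 = 14
  7 + 8 = 15
Collected distinct sums: {-7, 0, 1, 2, 3, 4, 5, 6, 11, 12, 13, 14, 15}
|A +̂ A| = 13
(Reference bound: |A +̂ A| ≥ 2|A| - 3 for |A| ≥ 2, with |A| = 6 giving ≥ 9.)

|A +̂ A| = 13


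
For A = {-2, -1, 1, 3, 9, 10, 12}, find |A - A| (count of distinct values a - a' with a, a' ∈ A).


A - A = {a - a' : a, a' ∈ A}; |A| = 7.
Bounds: 2|A|-1 ≤ |A - A| ≤ |A|² - |A| + 1, i.e. 13 ≤ |A - A| ≤ 43.
Note: 0 ∈ A - A always (from a - a). The set is symmetric: if d ∈ A - A then -d ∈ A - A.
Enumerate nonzero differences d = a - a' with a > a' (then include -d):
Positive differences: {1, 2, 3, 4, 5, 6, 7, 8, 9, 10, 11, 12, 13, 14}
Full difference set: {0} ∪ (positive diffs) ∪ (negative diffs).
|A - A| = 1 + 2·14 = 29 (matches direct enumeration: 29).

|A - A| = 29


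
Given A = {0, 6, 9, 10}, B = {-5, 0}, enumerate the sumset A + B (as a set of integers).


A + B = {a + b : a ∈ A, b ∈ B}.
Enumerate all |A|·|B| = 4·2 = 8 pairs (a, b) and collect distinct sums.
a = 0: 0+-5=-5, 0+0=0
a = 6: 6+-5=1, 6+0=6
a = 9: 9+-5=4, 9+0=9
a = 10: 10+-5=5, 10+0=10
Collecting distinct sums: A + B = {-5, 0, 1, 4, 5, 6, 9, 10}
|A + B| = 8

A + B = {-5, 0, 1, 4, 5, 6, 9, 10}


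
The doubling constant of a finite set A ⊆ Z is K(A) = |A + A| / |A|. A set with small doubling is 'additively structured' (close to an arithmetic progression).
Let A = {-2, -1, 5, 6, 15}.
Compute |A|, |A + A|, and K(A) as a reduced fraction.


|A| = 5.
Compute A + A by enumerating all 25 pairs.
A + A = {-4, -3, -2, 3, 4, 5, 10, 11, 12, 13, 14, 20, 21, 30}, so |A + A| = 14.
K = |A + A| / |A| = 14/5 (already in lowest terms) ≈ 2.8000.
Reference: AP of size 5 gives K = 9/5 ≈ 1.8000; a fully generic set of size 5 gives K ≈ 3.0000.

|A| = 5, |A + A| = 14, K = 14/5.


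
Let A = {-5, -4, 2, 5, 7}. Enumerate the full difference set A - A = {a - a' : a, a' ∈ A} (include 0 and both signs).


A - A = {a - a' : a, a' ∈ A}.
Compute a - a' for each ordered pair (a, a'):
a = -5: -5--5=0, -5--4=-1, -5-2=-7, -5-5=-10, -5-7=-12
a = -4: -4--5=1, -4--4=0, -4-2=-6, -4-5=-9, -4-7=-11
a = 2: 2--5=7, 2--4=6, 2-2=0, 2-5=-3, 2-7=-5
a = 5: 5--5=10, 5--4=9, 5-2=3, 5-5=0, 5-7=-2
a = 7: 7--5=12, 7--4=11, 7-2=5, 7-5=2, 7-7=0
Collecting distinct values (and noting 0 appears from a-a):
A - A = {-12, -11, -10, -9, -7, -6, -5, -3, -2, -1, 0, 1, 2, 3, 5, 6, 7, 9, 10, 11, 12}
|A - A| = 21

A - A = {-12, -11, -10, -9, -7, -6, -5, -3, -2, -1, 0, 1, 2, 3, 5, 6, 7, 9, 10, 11, 12}


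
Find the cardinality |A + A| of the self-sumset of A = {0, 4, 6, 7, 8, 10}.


A + A = {a + a' : a, a' ∈ A}; |A| = 6.
General bounds: 2|A| - 1 ≤ |A + A| ≤ |A|(|A|+1)/2, i.e. 11 ≤ |A + A| ≤ 21.
Lower bound 2|A|-1 is attained iff A is an arithmetic progression.
Enumerate sums a + a' for a ≤ a' (symmetric, so this suffices):
a = 0: 0+0=0, 0+4=4, 0+6=6, 0+7=7, 0+8=8, 0+10=10
a = 4: 4+4=8, 4+6=10, 4+7=11, 4+8=12, 4+10=14
a = 6: 6+6=12, 6+7=13, 6+8=14, 6+10=16
a = 7: 7+7=14, 7+8=15, 7+10=17
a = 8: 8+8=16, 8+10=18
a = 10: 10+10=20
Distinct sums: {0, 4, 6, 7, 8, 10, 11, 12, 13, 14, 15, 16, 17, 18, 20}
|A + A| = 15

|A + A| = 15


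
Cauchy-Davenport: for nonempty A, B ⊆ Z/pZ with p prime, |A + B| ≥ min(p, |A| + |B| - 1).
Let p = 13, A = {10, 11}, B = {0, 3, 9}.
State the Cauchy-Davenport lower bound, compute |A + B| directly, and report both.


Cauchy-Davenport: |A + B| ≥ min(p, |A| + |B| - 1) for A, B nonempty in Z/pZ.
|A| = 2, |B| = 3, p = 13.
CD lower bound = min(13, 2 + 3 - 1) = min(13, 4) = 4.
Compute A + B mod 13 directly:
a = 10: 10+0=10, 10+3=0, 10+9=6
a = 11: 11+0=11, 11+3=1, 11+9=7
A + B = {0, 1, 6, 7, 10, 11}, so |A + B| = 6.
Verify: 6 ≥ 4? Yes ✓.

CD lower bound = 4, actual |A + B| = 6.


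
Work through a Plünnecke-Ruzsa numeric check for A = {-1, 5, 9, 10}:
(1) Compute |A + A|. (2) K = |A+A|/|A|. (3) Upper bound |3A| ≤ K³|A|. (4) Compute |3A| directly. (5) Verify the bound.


|A| = 4.
Step 1: Compute A + A by enumerating all 16 pairs.
A + A = {-2, 4, 8, 9, 10, 14, 15, 18, 19, 20}, so |A + A| = 10.
Step 2: Doubling constant K = |A + A|/|A| = 10/4 = 10/4 ≈ 2.5000.
Step 3: Plünnecke-Ruzsa gives |3A| ≤ K³·|A| = (2.5000)³ · 4 ≈ 62.5000.
Step 4: Compute 3A = A + A + A directly by enumerating all triples (a,b,c) ∈ A³; |3A| = 19.
Step 5: Check 19 ≤ 62.5000? Yes ✓.

K = 10/4, Plünnecke-Ruzsa bound K³|A| ≈ 62.5000, |3A| = 19, inequality holds.


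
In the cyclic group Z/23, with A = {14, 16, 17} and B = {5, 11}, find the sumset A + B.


Work in Z/23Z: reduce every sum a + b modulo 23.
Enumerate all 6 pairs:
a = 14: 14+5=19, 14+11=2
a = 16: 16+5=21, 16+11=4
a = 17: 17+5=22, 17+11=5
Distinct residues collected: {2, 4, 5, 19, 21, 22}
|A + B| = 6 (out of 23 total residues).

A + B = {2, 4, 5, 19, 21, 22}


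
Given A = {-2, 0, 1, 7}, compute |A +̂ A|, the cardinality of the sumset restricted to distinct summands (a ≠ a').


Restricted sumset: A +̂ A = {a + a' : a ∈ A, a' ∈ A, a ≠ a'}.
Equivalently, take A + A and drop any sum 2a that is achievable ONLY as a + a for a ∈ A (i.e. sums representable only with equal summands).
Enumerate pairs (a, a') with a < a' (symmetric, so each unordered pair gives one sum; this covers all a ≠ a'):
  -2 + 0 = -2
  -2 + 1 = -1
  -2 + 7 = 5
  0 + 1 = 1
  0 + 7 = 7
  1 + 7 = 8
Collected distinct sums: {-2, -1, 1, 5, 7, 8}
|A +̂ A| = 6
(Reference bound: |A +̂ A| ≥ 2|A| - 3 for |A| ≥ 2, with |A| = 4 giving ≥ 5.)

|A +̂ A| = 6


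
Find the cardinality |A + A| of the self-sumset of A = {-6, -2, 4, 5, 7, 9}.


A + A = {a + a' : a, a' ∈ A}; |A| = 6.
General bounds: 2|A| - 1 ≤ |A + A| ≤ |A|(|A|+1)/2, i.e. 11 ≤ |A + A| ≤ 21.
Lower bound 2|A|-1 is attained iff A is an arithmetic progression.
Enumerate sums a + a' for a ≤ a' (symmetric, so this suffices):
a = -6: -6+-6=-12, -6+-2=-8, -6+4=-2, -6+5=-1, -6+7=1, -6+9=3
a = -2: -2+-2=-4, -2+4=2, -2+5=3, -2+7=5, -2+9=7
a = 4: 4+4=8, 4+5=9, 4+7=11, 4+9=13
a = 5: 5+5=10, 5+7=12, 5+9=14
a = 7: 7+7=14, 7+9=16
a = 9: 9+9=18
Distinct sums: {-12, -8, -4, -2, -1, 1, 2, 3, 5, 7, 8, 9, 10, 11, 12, 13, 14, 16, 18}
|A + A| = 19

|A + A| = 19


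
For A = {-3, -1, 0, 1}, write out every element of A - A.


A - A = {a - a' : a, a' ∈ A}.
Compute a - a' for each ordered pair (a, a'):
a = -3: -3--3=0, -3--1=-2, -3-0=-3, -3-1=-4
a = -1: -1--3=2, -1--1=0, -1-0=-1, -1-1=-2
a = 0: 0--3=3, 0--1=1, 0-0=0, 0-1=-1
a = 1: 1--3=4, 1--1=2, 1-0=1, 1-1=0
Collecting distinct values (and noting 0 appears from a-a):
A - A = {-4, -3, -2, -1, 0, 1, 2, 3, 4}
|A - A| = 9

A - A = {-4, -3, -2, -1, 0, 1, 2, 3, 4}


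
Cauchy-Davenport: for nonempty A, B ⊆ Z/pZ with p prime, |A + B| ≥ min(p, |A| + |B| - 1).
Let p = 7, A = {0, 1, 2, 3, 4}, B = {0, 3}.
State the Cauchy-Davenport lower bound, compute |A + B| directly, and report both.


Cauchy-Davenport: |A + B| ≥ min(p, |A| + |B| - 1) for A, B nonempty in Z/pZ.
|A| = 5, |B| = 2, p = 7.
CD lower bound = min(7, 5 + 2 - 1) = min(7, 6) = 6.
Compute A + B mod 7 directly:
a = 0: 0+0=0, 0+3=3
a = 1: 1+0=1, 1+3=4
a = 2: 2+0=2, 2+3=5
a = 3: 3+0=3, 3+3=6
a = 4: 4+0=4, 4+3=0
A + B = {0, 1, 2, 3, 4, 5, 6}, so |A + B| = 7.
Verify: 7 ≥ 6? Yes ✓.

CD lower bound = 6, actual |A + B| = 7.


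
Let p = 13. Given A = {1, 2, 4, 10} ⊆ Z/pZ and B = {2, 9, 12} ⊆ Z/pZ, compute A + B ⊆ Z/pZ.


Work in Z/13Z: reduce every sum a + b modulo 13.
Enumerate all 12 pairs:
a = 1: 1+2=3, 1+9=10, 1+12=0
a = 2: 2+2=4, 2+9=11, 2+12=1
a = 4: 4+2=6, 4+9=0, 4+12=3
a = 10: 10+2=12, 10+9=6, 10+12=9
Distinct residues collected: {0, 1, 3, 4, 6, 9, 10, 11, 12}
|A + B| = 9 (out of 13 total residues).

A + B = {0, 1, 3, 4, 6, 9, 10, 11, 12}


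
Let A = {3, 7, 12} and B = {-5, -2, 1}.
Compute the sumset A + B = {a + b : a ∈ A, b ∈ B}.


A + B = {a + b : a ∈ A, b ∈ B}.
Enumerate all |A|·|B| = 3·3 = 9 pairs (a, b) and collect distinct sums.
a = 3: 3+-5=-2, 3+-2=1, 3+1=4
a = 7: 7+-5=2, 7+-2=5, 7+1=8
a = 12: 12+-5=7, 12+-2=10, 12+1=13
Collecting distinct sums: A + B = {-2, 1, 2, 4, 5, 7, 8, 10, 13}
|A + B| = 9

A + B = {-2, 1, 2, 4, 5, 7, 8, 10, 13}


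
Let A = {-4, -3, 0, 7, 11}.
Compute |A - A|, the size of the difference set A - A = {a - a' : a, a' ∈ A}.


A - A = {a - a' : a, a' ∈ A}; |A| = 5.
Bounds: 2|A|-1 ≤ |A - A| ≤ |A|² - |A| + 1, i.e. 9 ≤ |A - A| ≤ 21.
Note: 0 ∈ A - A always (from a - a). The set is symmetric: if d ∈ A - A then -d ∈ A - A.
Enumerate nonzero differences d = a - a' with a > a' (then include -d):
Positive differences: {1, 3, 4, 7, 10, 11, 14, 15}
Full difference set: {0} ∪ (positive diffs) ∪ (negative diffs).
|A - A| = 1 + 2·8 = 17 (matches direct enumeration: 17).

|A - A| = 17


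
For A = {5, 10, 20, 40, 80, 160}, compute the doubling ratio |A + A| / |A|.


|A| = 6.
Compute A + A by enumerating all 36 pairs.
A + A = {10, 15, 20, 25, 30, 40, 45, 50, 60, 80, 85, 90, 100, 120, 160, 165, 170, 180, 200, 240, 320}, so |A + A| = 21.
K = |A + A| / |A| = 21/6 = 7/2 ≈ 3.5000.
Reference: AP of size 6 gives K = 11/6 ≈ 1.8333; a fully generic set of size 6 gives K ≈ 3.5000.

|A| = 6, |A + A| = 21, K = 21/6 = 7/2.


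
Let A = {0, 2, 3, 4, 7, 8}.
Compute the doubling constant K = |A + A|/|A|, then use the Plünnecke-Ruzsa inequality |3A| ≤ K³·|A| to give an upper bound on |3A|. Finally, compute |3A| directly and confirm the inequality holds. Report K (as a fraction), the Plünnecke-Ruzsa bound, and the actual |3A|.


|A| = 6.
Step 1: Compute A + A by enumerating all 36 pairs.
A + A = {0, 2, 3, 4, 5, 6, 7, 8, 9, 10, 11, 12, 14, 15, 16}, so |A + A| = 15.
Step 2: Doubling constant K = |A + A|/|A| = 15/6 = 15/6 ≈ 2.5000.
Step 3: Plünnecke-Ruzsa gives |3A| ≤ K³·|A| = (2.5000)³ · 6 ≈ 93.7500.
Step 4: Compute 3A = A + A + A directly by enumerating all triples (a,b,c) ∈ A³; |3A| = 24.
Step 5: Check 24 ≤ 93.7500? Yes ✓.

K = 15/6, Plünnecke-Ruzsa bound K³|A| ≈ 93.7500, |3A| = 24, inequality holds.


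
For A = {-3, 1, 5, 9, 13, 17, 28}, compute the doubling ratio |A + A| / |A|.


|A| = 7.
Compute A + A by enumerating all 49 pairs.
A + A = {-6, -2, 2, 6, 10, 14, 18, 22, 25, 26, 29, 30, 33, 34, 37, 41, 45, 56}, so |A + A| = 18.
K = |A + A| / |A| = 18/7 (already in lowest terms) ≈ 2.5714.
Reference: AP of size 7 gives K = 13/7 ≈ 1.8571; a fully generic set of size 7 gives K ≈ 4.0000.

|A| = 7, |A + A| = 18, K = 18/7.


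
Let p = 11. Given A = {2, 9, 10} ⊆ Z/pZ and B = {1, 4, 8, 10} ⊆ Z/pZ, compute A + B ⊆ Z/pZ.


Work in Z/11Z: reduce every sum a + b modulo 11.
Enumerate all 12 pairs:
a = 2: 2+1=3, 2+4=6, 2+8=10, 2+10=1
a = 9: 9+1=10, 9+4=2, 9+8=6, 9+10=8
a = 10: 10+1=0, 10+4=3, 10+8=7, 10+10=9
Distinct residues collected: {0, 1, 2, 3, 6, 7, 8, 9, 10}
|A + B| = 9 (out of 11 total residues).

A + B = {0, 1, 2, 3, 6, 7, 8, 9, 10}


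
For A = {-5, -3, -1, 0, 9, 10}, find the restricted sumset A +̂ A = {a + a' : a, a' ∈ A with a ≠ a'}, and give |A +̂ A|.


Restricted sumset: A +̂ A = {a + a' : a ∈ A, a' ∈ A, a ≠ a'}.
Equivalently, take A + A and drop any sum 2a that is achievable ONLY as a + a for a ∈ A (i.e. sums representable only with equal summands).
Enumerate pairs (a, a') with a < a' (symmetric, so each unordered pair gives one sum; this covers all a ≠ a'):
  -5 + -3 = -8
  -5 + -1 = -6
  -5 + 0 = -5
  -5 + 9 = 4
  -5 + 10 = 5
  -3 + -1 = -4
  -3 + 0 = -3
  -3 + 9 = 6
  -3 + 10 = 7
  -1 + 0 = -1
  -1 + 9 = 8
  -1 + 10 = 9
  0 + 9 = 9
  0 + 10 = 10
  9 + 10 = 19
Collected distinct sums: {-8, -6, -5, -4, -3, -1, 4, 5, 6, 7, 8, 9, 10, 19}
|A +̂ A| = 14
(Reference bound: |A +̂ A| ≥ 2|A| - 3 for |A| ≥ 2, with |A| = 6 giving ≥ 9.)

|A +̂ A| = 14


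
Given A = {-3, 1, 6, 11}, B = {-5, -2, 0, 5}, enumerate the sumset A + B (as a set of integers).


A + B = {a + b : a ∈ A, b ∈ B}.
Enumerate all |A|·|B| = 4·4 = 16 pairs (a, b) and collect distinct sums.
a = -3: -3+-5=-8, -3+-2=-5, -3+0=-3, -3+5=2
a = 1: 1+-5=-4, 1+-2=-1, 1+0=1, 1+5=6
a = 6: 6+-5=1, 6+-2=4, 6+0=6, 6+5=11
a = 11: 11+-5=6, 11+-2=9, 11+0=11, 11+5=16
Collecting distinct sums: A + B = {-8, -5, -4, -3, -1, 1, 2, 4, 6, 9, 11, 16}
|A + B| = 12

A + B = {-8, -5, -4, -3, -1, 1, 2, 4, 6, 9, 11, 16}


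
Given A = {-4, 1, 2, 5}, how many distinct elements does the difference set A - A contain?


A - A = {a - a' : a, a' ∈ A}; |A| = 4.
Bounds: 2|A|-1 ≤ |A - A| ≤ |A|² - |A| + 1, i.e. 7 ≤ |A - A| ≤ 13.
Note: 0 ∈ A - A always (from a - a). The set is symmetric: if d ∈ A - A then -d ∈ A - A.
Enumerate nonzero differences d = a - a' with a > a' (then include -d):
Positive differences: {1, 3, 4, 5, 6, 9}
Full difference set: {0} ∪ (positive diffs) ∪ (negative diffs).
|A - A| = 1 + 2·6 = 13 (matches direct enumeration: 13).

|A - A| = 13


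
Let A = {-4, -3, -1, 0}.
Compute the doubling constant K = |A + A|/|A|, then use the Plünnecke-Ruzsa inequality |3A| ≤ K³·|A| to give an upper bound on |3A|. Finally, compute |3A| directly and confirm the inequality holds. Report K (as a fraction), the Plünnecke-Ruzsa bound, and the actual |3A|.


|A| = 4.
Step 1: Compute A + A by enumerating all 16 pairs.
A + A = {-8, -7, -6, -5, -4, -3, -2, -1, 0}, so |A + A| = 9.
Step 2: Doubling constant K = |A + A|/|A| = 9/4 = 9/4 ≈ 2.2500.
Step 3: Plünnecke-Ruzsa gives |3A| ≤ K³·|A| = (2.2500)³ · 4 ≈ 45.5625.
Step 4: Compute 3A = A + A + A directly by enumerating all triples (a,b,c) ∈ A³; |3A| = 13.
Step 5: Check 13 ≤ 45.5625? Yes ✓.

K = 9/4, Plünnecke-Ruzsa bound K³|A| ≈ 45.5625, |3A| = 13, inequality holds.


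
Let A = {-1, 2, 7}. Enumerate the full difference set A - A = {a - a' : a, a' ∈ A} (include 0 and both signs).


A - A = {a - a' : a, a' ∈ A}.
Compute a - a' for each ordered pair (a, a'):
a = -1: -1--1=0, -1-2=-3, -1-7=-8
a = 2: 2--1=3, 2-2=0, 2-7=-5
a = 7: 7--1=8, 7-2=5, 7-7=0
Collecting distinct values (and noting 0 appears from a-a):
A - A = {-8, -5, -3, 0, 3, 5, 8}
|A - A| = 7

A - A = {-8, -5, -3, 0, 3, 5, 8}


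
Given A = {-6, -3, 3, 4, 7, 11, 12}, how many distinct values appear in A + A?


A + A = {a + a' : a, a' ∈ A}; |A| = 7.
General bounds: 2|A| - 1 ≤ |A + A| ≤ |A|(|A|+1)/2, i.e. 13 ≤ |A + A| ≤ 28.
Lower bound 2|A|-1 is attained iff A is an arithmetic progression.
Enumerate sums a + a' for a ≤ a' (symmetric, so this suffices):
a = -6: -6+-6=-12, -6+-3=-9, -6+3=-3, -6+4=-2, -6+7=1, -6+11=5, -6+12=6
a = -3: -3+-3=-6, -3+3=0, -3+4=1, -3+7=4, -3+11=8, -3+12=9
a = 3: 3+3=6, 3+4=7, 3+7=10, 3+11=14, 3+12=15
a = 4: 4+4=8, 4+7=11, 4+11=15, 4+12=16
a = 7: 7+7=14, 7+11=18, 7+12=19
a = 11: 11+11=22, 11+12=23
a = 12: 12+12=24
Distinct sums: {-12, -9, -6, -3, -2, 0, 1, 4, 5, 6, 7, 8, 9, 10, 11, 14, 15, 16, 18, 19, 22, 23, 24}
|A + A| = 23

|A + A| = 23


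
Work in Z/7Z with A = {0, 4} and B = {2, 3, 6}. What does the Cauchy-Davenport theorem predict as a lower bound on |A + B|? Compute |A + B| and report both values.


Cauchy-Davenport: |A + B| ≥ min(p, |A| + |B| - 1) for A, B nonempty in Z/pZ.
|A| = 2, |B| = 3, p = 7.
CD lower bound = min(7, 2 + 3 - 1) = min(7, 4) = 4.
Compute A + B mod 7 directly:
a = 0: 0+2=2, 0+3=3, 0+6=6
a = 4: 4+2=6, 4+3=0, 4+6=3
A + B = {0, 2, 3, 6}, so |A + B| = 4.
Verify: 4 ≥ 4? Yes ✓.

CD lower bound = 4, actual |A + B| = 4.


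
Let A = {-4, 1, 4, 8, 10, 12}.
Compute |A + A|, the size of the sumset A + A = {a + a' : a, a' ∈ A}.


A + A = {a + a' : a, a' ∈ A}; |A| = 6.
General bounds: 2|A| - 1 ≤ |A + A| ≤ |A|(|A|+1)/2, i.e. 11 ≤ |A + A| ≤ 21.
Lower bound 2|A|-1 is attained iff A is an arithmetic progression.
Enumerate sums a + a' for a ≤ a' (symmetric, so this suffices):
a = -4: -4+-4=-8, -4+1=-3, -4+4=0, -4+8=4, -4+10=6, -4+12=8
a = 1: 1+1=2, 1+4=5, 1+8=9, 1+10=11, 1+12=13
a = 4: 4+4=8, 4+8=12, 4+10=14, 4+12=16
a = 8: 8+8=16, 8+10=18, 8+12=20
a = 10: 10+10=20, 10+12=22
a = 12: 12+12=24
Distinct sums: {-8, -3, 0, 2, 4, 5, 6, 8, 9, 11, 12, 13, 14, 16, 18, 20, 22, 24}
|A + A| = 18

|A + A| = 18


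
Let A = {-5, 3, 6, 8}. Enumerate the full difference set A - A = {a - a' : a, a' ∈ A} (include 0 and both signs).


A - A = {a - a' : a, a' ∈ A}.
Compute a - a' for each ordered pair (a, a'):
a = -5: -5--5=0, -5-3=-8, -5-6=-11, -5-8=-13
a = 3: 3--5=8, 3-3=0, 3-6=-3, 3-8=-5
a = 6: 6--5=11, 6-3=3, 6-6=0, 6-8=-2
a = 8: 8--5=13, 8-3=5, 8-6=2, 8-8=0
Collecting distinct values (and noting 0 appears from a-a):
A - A = {-13, -11, -8, -5, -3, -2, 0, 2, 3, 5, 8, 11, 13}
|A - A| = 13

A - A = {-13, -11, -8, -5, -3, -2, 0, 2, 3, 5, 8, 11, 13}


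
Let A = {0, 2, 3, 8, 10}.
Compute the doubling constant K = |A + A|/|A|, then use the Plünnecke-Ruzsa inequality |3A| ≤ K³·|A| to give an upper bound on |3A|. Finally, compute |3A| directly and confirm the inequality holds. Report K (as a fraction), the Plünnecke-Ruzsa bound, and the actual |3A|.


|A| = 5.
Step 1: Compute A + A by enumerating all 25 pairs.
A + A = {0, 2, 3, 4, 5, 6, 8, 10, 11, 12, 13, 16, 18, 20}, so |A + A| = 14.
Step 2: Doubling constant K = |A + A|/|A| = 14/5 = 14/5 ≈ 2.8000.
Step 3: Plünnecke-Ruzsa gives |3A| ≤ K³·|A| = (2.8000)³ · 5 ≈ 109.7600.
Step 4: Compute 3A = A + A + A directly by enumerating all triples (a,b,c) ∈ A³; |3A| = 26.
Step 5: Check 26 ≤ 109.7600? Yes ✓.

K = 14/5, Plünnecke-Ruzsa bound K³|A| ≈ 109.7600, |3A| = 26, inequality holds.


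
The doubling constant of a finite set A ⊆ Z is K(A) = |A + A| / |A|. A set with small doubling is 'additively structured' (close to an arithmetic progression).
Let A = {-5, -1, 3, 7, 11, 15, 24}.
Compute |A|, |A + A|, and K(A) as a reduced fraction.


|A| = 7.
Compute A + A by enumerating all 49 pairs.
A + A = {-10, -6, -2, 2, 6, 10, 14, 18, 19, 22, 23, 26, 27, 30, 31, 35, 39, 48}, so |A + A| = 18.
K = |A + A| / |A| = 18/7 (already in lowest terms) ≈ 2.5714.
Reference: AP of size 7 gives K = 13/7 ≈ 1.8571; a fully generic set of size 7 gives K ≈ 4.0000.

|A| = 7, |A + A| = 18, K = 18/7.


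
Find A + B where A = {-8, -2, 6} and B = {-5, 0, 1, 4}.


A + B = {a + b : a ∈ A, b ∈ B}.
Enumerate all |A|·|B| = 3·4 = 12 pairs (a, b) and collect distinct sums.
a = -8: -8+-5=-13, -8+0=-8, -8+1=-7, -8+4=-4
a = -2: -2+-5=-7, -2+0=-2, -2+1=-1, -2+4=2
a = 6: 6+-5=1, 6+0=6, 6+1=7, 6+4=10
Collecting distinct sums: A + B = {-13, -8, -7, -4, -2, -1, 1, 2, 6, 7, 10}
|A + B| = 11

A + B = {-13, -8, -7, -4, -2, -1, 1, 2, 6, 7, 10}


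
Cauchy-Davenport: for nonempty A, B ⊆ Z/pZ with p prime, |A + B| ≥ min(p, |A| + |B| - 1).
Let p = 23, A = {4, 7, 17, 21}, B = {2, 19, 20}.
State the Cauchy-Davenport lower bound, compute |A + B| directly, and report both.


Cauchy-Davenport: |A + B| ≥ min(p, |A| + |B| - 1) for A, B nonempty in Z/pZ.
|A| = 4, |B| = 3, p = 23.
CD lower bound = min(23, 4 + 3 - 1) = min(23, 6) = 6.
Compute A + B mod 23 directly:
a = 4: 4+2=6, 4+19=0, 4+20=1
a = 7: 7+2=9, 7+19=3, 7+20=4
a = 17: 17+2=19, 17+19=13, 17+20=14
a = 21: 21+2=0, 21+19=17, 21+20=18
A + B = {0, 1, 3, 4, 6, 9, 13, 14, 17, 18, 19}, so |A + B| = 11.
Verify: 11 ≥ 6? Yes ✓.

CD lower bound = 6, actual |A + B| = 11.


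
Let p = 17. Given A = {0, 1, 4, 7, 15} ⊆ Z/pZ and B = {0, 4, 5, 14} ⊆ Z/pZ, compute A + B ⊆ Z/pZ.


Work in Z/17Z: reduce every sum a + b modulo 17.
Enumerate all 20 pairs:
a = 0: 0+0=0, 0+4=4, 0+5=5, 0+14=14
a = 1: 1+0=1, 1+4=5, 1+5=6, 1+14=15
a = 4: 4+0=4, 4+4=8, 4+5=9, 4+14=1
a = 7: 7+0=7, 7+4=11, 7+5=12, 7+14=4
a = 15: 15+0=15, 15+4=2, 15+5=3, 15+14=12
Distinct residues collected: {0, 1, 2, 3, 4, 5, 6, 7, 8, 9, 11, 12, 14, 15}
|A + B| = 14 (out of 17 total residues).

A + B = {0, 1, 2, 3, 4, 5, 6, 7, 8, 9, 11, 12, 14, 15}


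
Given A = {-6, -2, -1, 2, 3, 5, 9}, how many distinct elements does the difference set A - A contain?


A - A = {a - a' : a, a' ∈ A}; |A| = 7.
Bounds: 2|A|-1 ≤ |A - A| ≤ |A|² - |A| + 1, i.e. 13 ≤ |A - A| ≤ 43.
Note: 0 ∈ A - A always (from a - a). The set is symmetric: if d ∈ A - A then -d ∈ A - A.
Enumerate nonzero differences d = a - a' with a > a' (then include -d):
Positive differences: {1, 2, 3, 4, 5, 6, 7, 8, 9, 10, 11, 15}
Full difference set: {0} ∪ (positive diffs) ∪ (negative diffs).
|A - A| = 1 + 2·12 = 25 (matches direct enumeration: 25).

|A - A| = 25


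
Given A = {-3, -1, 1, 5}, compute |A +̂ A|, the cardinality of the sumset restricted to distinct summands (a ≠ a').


Restricted sumset: A +̂ A = {a + a' : a ∈ A, a' ∈ A, a ≠ a'}.
Equivalently, take A + A and drop any sum 2a that is achievable ONLY as a + a for a ∈ A (i.e. sums representable only with equal summands).
Enumerate pairs (a, a') with a < a' (symmetric, so each unordered pair gives one sum; this covers all a ≠ a'):
  -3 + -1 = -4
  -3 + 1 = -2
  -3 + 5 = 2
  -1 + 1 = 0
  -1 + 5 = 4
  1 + 5 = 6
Collected distinct sums: {-4, -2, 0, 2, 4, 6}
|A +̂ A| = 6
(Reference bound: |A +̂ A| ≥ 2|A| - 3 for |A| ≥ 2, with |A| = 4 giving ≥ 5.)

|A +̂ A| = 6


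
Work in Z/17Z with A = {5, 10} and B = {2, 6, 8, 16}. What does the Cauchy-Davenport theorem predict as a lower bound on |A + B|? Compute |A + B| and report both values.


Cauchy-Davenport: |A + B| ≥ min(p, |A| + |B| - 1) for A, B nonempty in Z/pZ.
|A| = 2, |B| = 4, p = 17.
CD lower bound = min(17, 2 + 4 - 1) = min(17, 5) = 5.
Compute A + B mod 17 directly:
a = 5: 5+2=7, 5+6=11, 5+8=13, 5+16=4
a = 10: 10+2=12, 10+6=16, 10+8=1, 10+16=9
A + B = {1, 4, 7, 9, 11, 12, 13, 16}, so |A + B| = 8.
Verify: 8 ≥ 5? Yes ✓.

CD lower bound = 5, actual |A + B| = 8.


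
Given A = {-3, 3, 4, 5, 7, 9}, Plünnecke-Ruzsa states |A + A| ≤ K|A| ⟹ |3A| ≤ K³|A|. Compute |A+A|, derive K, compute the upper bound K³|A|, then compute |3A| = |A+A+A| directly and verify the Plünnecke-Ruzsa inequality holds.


|A| = 6.
Step 1: Compute A + A by enumerating all 36 pairs.
A + A = {-6, 0, 1, 2, 4, 6, 7, 8, 9, 10, 11, 12, 13, 14, 16, 18}, so |A + A| = 16.
Step 2: Doubling constant K = |A + A|/|A| = 16/6 = 16/6 ≈ 2.6667.
Step 3: Plünnecke-Ruzsa gives |3A| ≤ K³·|A| = (2.6667)³ · 6 ≈ 113.7778.
Step 4: Compute 3A = A + A + A directly by enumerating all triples (a,b,c) ∈ A³; |3A| = 28.
Step 5: Check 28 ≤ 113.7778? Yes ✓.

K = 16/6, Plünnecke-Ruzsa bound K³|A| ≈ 113.7778, |3A| = 28, inequality holds.


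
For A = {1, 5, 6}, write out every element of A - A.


A - A = {a - a' : a, a' ∈ A}.
Compute a - a' for each ordered pair (a, a'):
a = 1: 1-1=0, 1-5=-4, 1-6=-5
a = 5: 5-1=4, 5-5=0, 5-6=-1
a = 6: 6-1=5, 6-5=1, 6-6=0
Collecting distinct values (and noting 0 appears from a-a):
A - A = {-5, -4, -1, 0, 1, 4, 5}
|A - A| = 7

A - A = {-5, -4, -1, 0, 1, 4, 5}


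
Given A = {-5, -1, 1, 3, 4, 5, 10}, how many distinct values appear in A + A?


A + A = {a + a' : a, a' ∈ A}; |A| = 7.
General bounds: 2|A| - 1 ≤ |A + A| ≤ |A|(|A|+1)/2, i.e. 13 ≤ |A + A| ≤ 28.
Lower bound 2|A|-1 is attained iff A is an arithmetic progression.
Enumerate sums a + a' for a ≤ a' (symmetric, so this suffices):
a = -5: -5+-5=-10, -5+-1=-6, -5+1=-4, -5+3=-2, -5+4=-1, -5+5=0, -5+10=5
a = -1: -1+-1=-2, -1+1=0, -1+3=2, -1+4=3, -1+5=4, -1+10=9
a = 1: 1+1=2, 1+3=4, 1+4=5, 1+5=6, 1+10=11
a = 3: 3+3=6, 3+4=7, 3+5=8, 3+10=13
a = 4: 4+4=8, 4+5=9, 4+10=14
a = 5: 5+5=10, 5+10=15
a = 10: 10+10=20
Distinct sums: {-10, -6, -4, -2, -1, 0, 2, 3, 4, 5, 6, 7, 8, 9, 10, 11, 13, 14, 15, 20}
|A + A| = 20

|A + A| = 20


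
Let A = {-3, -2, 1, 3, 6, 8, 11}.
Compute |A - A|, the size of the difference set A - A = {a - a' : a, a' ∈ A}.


A - A = {a - a' : a, a' ∈ A}; |A| = 7.
Bounds: 2|A|-1 ≤ |A - A| ≤ |A|² - |A| + 1, i.e. 13 ≤ |A - A| ≤ 43.
Note: 0 ∈ A - A always (from a - a). The set is symmetric: if d ∈ A - A then -d ∈ A - A.
Enumerate nonzero differences d = a - a' with a > a' (then include -d):
Positive differences: {1, 2, 3, 4, 5, 6, 7, 8, 9, 10, 11, 13, 14}
Full difference set: {0} ∪ (positive diffs) ∪ (negative diffs).
|A - A| = 1 + 2·13 = 27 (matches direct enumeration: 27).

|A - A| = 27


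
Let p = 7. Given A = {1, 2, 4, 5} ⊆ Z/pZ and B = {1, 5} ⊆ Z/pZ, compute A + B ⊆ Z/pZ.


Work in Z/7Z: reduce every sum a + b modulo 7.
Enumerate all 8 pairs:
a = 1: 1+1=2, 1+5=6
a = 2: 2+1=3, 2+5=0
a = 4: 4+1=5, 4+5=2
a = 5: 5+1=6, 5+5=3
Distinct residues collected: {0, 2, 3, 5, 6}
|A + B| = 5 (out of 7 total residues).

A + B = {0, 2, 3, 5, 6}


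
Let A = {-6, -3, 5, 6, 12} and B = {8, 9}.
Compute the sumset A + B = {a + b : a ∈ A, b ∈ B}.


A + B = {a + b : a ∈ A, b ∈ B}.
Enumerate all |A|·|B| = 5·2 = 10 pairs (a, b) and collect distinct sums.
a = -6: -6+8=2, -6+9=3
a = -3: -3+8=5, -3+9=6
a = 5: 5+8=13, 5+9=14
a = 6: 6+8=14, 6+9=15
a = 12: 12+8=20, 12+9=21
Collecting distinct sums: A + B = {2, 3, 5, 6, 13, 14, 15, 20, 21}
|A + B| = 9

A + B = {2, 3, 5, 6, 13, 14, 15, 20, 21}


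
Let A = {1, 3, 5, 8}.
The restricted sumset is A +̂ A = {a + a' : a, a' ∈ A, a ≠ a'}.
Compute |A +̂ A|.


Restricted sumset: A +̂ A = {a + a' : a ∈ A, a' ∈ A, a ≠ a'}.
Equivalently, take A + A and drop any sum 2a that is achievable ONLY as a + a for a ∈ A (i.e. sums representable only with equal summands).
Enumerate pairs (a, a') with a < a' (symmetric, so each unordered pair gives one sum; this covers all a ≠ a'):
  1 + 3 = 4
  1 + 5 = 6
  1 + 8 = 9
  3 + 5 = 8
  3 + 8 = 11
  5 + 8 = 13
Collected distinct sums: {4, 6, 8, 9, 11, 13}
|A +̂ A| = 6
(Reference bound: |A +̂ A| ≥ 2|A| - 3 for |A| ≥ 2, with |A| = 4 giving ≥ 5.)

|A +̂ A| = 6


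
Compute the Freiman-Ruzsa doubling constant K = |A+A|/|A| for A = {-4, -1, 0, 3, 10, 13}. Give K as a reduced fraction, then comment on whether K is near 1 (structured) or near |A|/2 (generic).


|A| = 6.
Compute A + A by enumerating all 36 pairs.
A + A = {-8, -5, -4, -2, -1, 0, 2, 3, 6, 9, 10, 12, 13, 16, 20, 23, 26}, so |A + A| = 17.
K = |A + A| / |A| = 17/6 (already in lowest terms) ≈ 2.8333.
Reference: AP of size 6 gives K = 11/6 ≈ 1.8333; a fully generic set of size 6 gives K ≈ 3.5000.

|A| = 6, |A + A| = 17, K = 17/6.


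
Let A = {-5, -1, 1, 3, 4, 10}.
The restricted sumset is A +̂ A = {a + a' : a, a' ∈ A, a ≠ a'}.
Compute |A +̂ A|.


Restricted sumset: A +̂ A = {a + a' : a ∈ A, a' ∈ A, a ≠ a'}.
Equivalently, take A + A and drop any sum 2a that is achievable ONLY as a + a for a ∈ A (i.e. sums representable only with equal summands).
Enumerate pairs (a, a') with a < a' (symmetric, so each unordered pair gives one sum; this covers all a ≠ a'):
  -5 + -1 = -6
  -5 + 1 = -4
  -5 + 3 = -2
  -5 + 4 = -1
  -5 + 10 = 5
  -1 + 1 = 0
  -1 + 3 = 2
  -1 + 4 = 3
  -1 + 10 = 9
  1 + 3 = 4
  1 + 4 = 5
  1 + 10 = 11
  3 + 4 = 7
  3 + 10 = 13
  4 + 10 = 14
Collected distinct sums: {-6, -4, -2, -1, 0, 2, 3, 4, 5, 7, 9, 11, 13, 14}
|A +̂ A| = 14
(Reference bound: |A +̂ A| ≥ 2|A| - 3 for |A| ≥ 2, with |A| = 6 giving ≥ 9.)

|A +̂ A| = 14


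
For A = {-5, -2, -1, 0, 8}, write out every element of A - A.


A - A = {a - a' : a, a' ∈ A}.
Compute a - a' for each ordered pair (a, a'):
a = -5: -5--5=0, -5--2=-3, -5--1=-4, -5-0=-5, -5-8=-13
a = -2: -2--5=3, -2--2=0, -2--1=-1, -2-0=-2, -2-8=-10
a = -1: -1--5=4, -1--2=1, -1--1=0, -1-0=-1, -1-8=-9
a = 0: 0--5=5, 0--2=2, 0--1=1, 0-0=0, 0-8=-8
a = 8: 8--5=13, 8--2=10, 8--1=9, 8-0=8, 8-8=0
Collecting distinct values (and noting 0 appears from a-a):
A - A = {-13, -10, -9, -8, -5, -4, -3, -2, -1, 0, 1, 2, 3, 4, 5, 8, 9, 10, 13}
|A - A| = 19

A - A = {-13, -10, -9, -8, -5, -4, -3, -2, -1, 0, 1, 2, 3, 4, 5, 8, 9, 10, 13}


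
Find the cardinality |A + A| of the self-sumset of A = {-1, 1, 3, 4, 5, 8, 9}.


A + A = {a + a' : a, a' ∈ A}; |A| = 7.
General bounds: 2|A| - 1 ≤ |A + A| ≤ |A|(|A|+1)/2, i.e. 13 ≤ |A + A| ≤ 28.
Lower bound 2|A|-1 is attained iff A is an arithmetic progression.
Enumerate sums a + a' for a ≤ a' (symmetric, so this suffices):
a = -1: -1+-1=-2, -1+1=0, -1+3=2, -1+4=3, -1+5=4, -1+8=7, -1+9=8
a = 1: 1+1=2, 1+3=4, 1+4=5, 1+5=6, 1+8=9, 1+9=10
a = 3: 3+3=6, 3+4=7, 3+5=8, 3+8=11, 3+9=12
a = 4: 4+4=8, 4+5=9, 4+8=12, 4+9=13
a = 5: 5+5=10, 5+8=13, 5+9=14
a = 8: 8+8=16, 8+9=17
a = 9: 9+9=18
Distinct sums: {-2, 0, 2, 3, 4, 5, 6, 7, 8, 9, 10, 11, 12, 13, 14, 16, 17, 18}
|A + A| = 18

|A + A| = 18


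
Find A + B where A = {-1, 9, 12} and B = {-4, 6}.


A + B = {a + b : a ∈ A, b ∈ B}.
Enumerate all |A|·|B| = 3·2 = 6 pairs (a, b) and collect distinct sums.
a = -1: -1+-4=-5, -1+6=5
a = 9: 9+-4=5, 9+6=15
a = 12: 12+-4=8, 12+6=18
Collecting distinct sums: A + B = {-5, 5, 8, 15, 18}
|A + B| = 5

A + B = {-5, 5, 8, 15, 18}


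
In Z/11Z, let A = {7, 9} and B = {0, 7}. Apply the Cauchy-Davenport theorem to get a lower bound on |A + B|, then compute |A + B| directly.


Cauchy-Davenport: |A + B| ≥ min(p, |A| + |B| - 1) for A, B nonempty in Z/pZ.
|A| = 2, |B| = 2, p = 11.
CD lower bound = min(11, 2 + 2 - 1) = min(11, 3) = 3.
Compute A + B mod 11 directly:
a = 7: 7+0=7, 7+7=3
a = 9: 9+0=9, 9+7=5
A + B = {3, 5, 7, 9}, so |A + B| = 4.
Verify: 4 ≥ 3? Yes ✓.

CD lower bound = 3, actual |A + B| = 4.


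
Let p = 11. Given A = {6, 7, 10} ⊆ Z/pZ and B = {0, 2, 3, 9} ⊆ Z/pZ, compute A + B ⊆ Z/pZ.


Work in Z/11Z: reduce every sum a + b modulo 11.
Enumerate all 12 pairs:
a = 6: 6+0=6, 6+2=8, 6+3=9, 6+9=4
a = 7: 7+0=7, 7+2=9, 7+3=10, 7+9=5
a = 10: 10+0=10, 10+2=1, 10+3=2, 10+9=8
Distinct residues collected: {1, 2, 4, 5, 6, 7, 8, 9, 10}
|A + B| = 9 (out of 11 total residues).

A + B = {1, 2, 4, 5, 6, 7, 8, 9, 10}


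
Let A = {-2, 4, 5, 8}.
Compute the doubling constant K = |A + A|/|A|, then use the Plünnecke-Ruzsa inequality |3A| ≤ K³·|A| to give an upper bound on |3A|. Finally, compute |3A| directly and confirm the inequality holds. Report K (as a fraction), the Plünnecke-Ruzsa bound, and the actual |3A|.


|A| = 4.
Step 1: Compute A + A by enumerating all 16 pairs.
A + A = {-4, 2, 3, 6, 8, 9, 10, 12, 13, 16}, so |A + A| = 10.
Step 2: Doubling constant K = |A + A|/|A| = 10/4 = 10/4 ≈ 2.5000.
Step 3: Plünnecke-Ruzsa gives |3A| ≤ K³·|A| = (2.5000)³ · 4 ≈ 62.5000.
Step 4: Compute 3A = A + A + A directly by enumerating all triples (a,b,c) ∈ A³; |3A| = 19.
Step 5: Check 19 ≤ 62.5000? Yes ✓.

K = 10/4, Plünnecke-Ruzsa bound K³|A| ≈ 62.5000, |3A| = 19, inequality holds.


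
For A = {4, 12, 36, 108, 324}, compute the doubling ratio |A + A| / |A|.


|A| = 5.
Compute A + A by enumerating all 25 pairs.
A + A = {8, 16, 24, 40, 48, 72, 112, 120, 144, 216, 328, 336, 360, 432, 648}, so |A + A| = 15.
K = |A + A| / |A| = 15/5 = 3/1 ≈ 3.0000.
Reference: AP of size 5 gives K = 9/5 ≈ 1.8000; a fully generic set of size 5 gives K ≈ 3.0000.

|A| = 5, |A + A| = 15, K = 15/5 = 3/1.


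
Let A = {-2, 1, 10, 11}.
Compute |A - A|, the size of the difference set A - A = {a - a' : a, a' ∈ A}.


A - A = {a - a' : a, a' ∈ A}; |A| = 4.
Bounds: 2|A|-1 ≤ |A - A| ≤ |A|² - |A| + 1, i.e. 7 ≤ |A - A| ≤ 13.
Note: 0 ∈ A - A always (from a - a). The set is symmetric: if d ∈ A - A then -d ∈ A - A.
Enumerate nonzero differences d = a - a' with a > a' (then include -d):
Positive differences: {1, 3, 9, 10, 12, 13}
Full difference set: {0} ∪ (positive diffs) ∪ (negative diffs).
|A - A| = 1 + 2·6 = 13 (matches direct enumeration: 13).

|A - A| = 13


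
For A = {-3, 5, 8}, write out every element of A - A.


A - A = {a - a' : a, a' ∈ A}.
Compute a - a' for each ordered pair (a, a'):
a = -3: -3--3=0, -3-5=-8, -3-8=-11
a = 5: 5--3=8, 5-5=0, 5-8=-3
a = 8: 8--3=11, 8-5=3, 8-8=0
Collecting distinct values (and noting 0 appears from a-a):
A - A = {-11, -8, -3, 0, 3, 8, 11}
|A - A| = 7

A - A = {-11, -8, -3, 0, 3, 8, 11}


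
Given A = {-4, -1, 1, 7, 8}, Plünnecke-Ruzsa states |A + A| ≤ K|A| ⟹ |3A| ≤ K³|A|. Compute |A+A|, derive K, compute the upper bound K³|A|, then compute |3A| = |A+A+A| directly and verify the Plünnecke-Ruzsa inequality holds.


|A| = 5.
Step 1: Compute A + A by enumerating all 25 pairs.
A + A = {-8, -5, -3, -2, 0, 2, 3, 4, 6, 7, 8, 9, 14, 15, 16}, so |A + A| = 15.
Step 2: Doubling constant K = |A + A|/|A| = 15/5 = 15/5 ≈ 3.0000.
Step 3: Plünnecke-Ruzsa gives |3A| ≤ K³·|A| = (3.0000)³ · 5 ≈ 135.0000.
Step 4: Compute 3A = A + A + A directly by enumerating all triples (a,b,c) ∈ A³; |3A| = 30.
Step 5: Check 30 ≤ 135.0000? Yes ✓.

K = 15/5, Plünnecke-Ruzsa bound K³|A| ≈ 135.0000, |3A| = 30, inequality holds.


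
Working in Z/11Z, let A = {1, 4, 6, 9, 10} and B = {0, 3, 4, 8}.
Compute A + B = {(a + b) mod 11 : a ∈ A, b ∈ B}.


Work in Z/11Z: reduce every sum a + b modulo 11.
Enumerate all 20 pairs:
a = 1: 1+0=1, 1+3=4, 1+4=5, 1+8=9
a = 4: 4+0=4, 4+3=7, 4+4=8, 4+8=1
a = 6: 6+0=6, 6+3=9, 6+4=10, 6+8=3
a = 9: 9+0=9, 9+3=1, 9+4=2, 9+8=6
a = 10: 10+0=10, 10+3=2, 10+4=3, 10+8=7
Distinct residues collected: {1, 2, 3, 4, 5, 6, 7, 8, 9, 10}
|A + B| = 10 (out of 11 total residues).

A + B = {1, 2, 3, 4, 5, 6, 7, 8, 9, 10}


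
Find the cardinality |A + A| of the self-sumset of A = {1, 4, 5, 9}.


A + A = {a + a' : a, a' ∈ A}; |A| = 4.
General bounds: 2|A| - 1 ≤ |A + A| ≤ |A|(|A|+1)/2, i.e. 7 ≤ |A + A| ≤ 10.
Lower bound 2|A|-1 is attained iff A is an arithmetic progression.
Enumerate sums a + a' for a ≤ a' (symmetric, so this suffices):
a = 1: 1+1=2, 1+4=5, 1+5=6, 1+9=10
a = 4: 4+4=8, 4+5=9, 4+9=13
a = 5: 5+5=10, 5+9=14
a = 9: 9+9=18
Distinct sums: {2, 5, 6, 8, 9, 10, 13, 14, 18}
|A + A| = 9

|A + A| = 9


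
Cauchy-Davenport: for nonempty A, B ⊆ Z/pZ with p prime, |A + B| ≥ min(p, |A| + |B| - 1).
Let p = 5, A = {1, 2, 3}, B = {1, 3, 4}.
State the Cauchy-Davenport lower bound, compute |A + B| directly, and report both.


Cauchy-Davenport: |A + B| ≥ min(p, |A| + |B| - 1) for A, B nonempty in Z/pZ.
|A| = 3, |B| = 3, p = 5.
CD lower bound = min(5, 3 + 3 - 1) = min(5, 5) = 5.
Compute A + B mod 5 directly:
a = 1: 1+1=2, 1+3=4, 1+4=0
a = 2: 2+1=3, 2+3=0, 2+4=1
a = 3: 3+1=4, 3+3=1, 3+4=2
A + B = {0, 1, 2, 3, 4}, so |A + B| = 5.
Verify: 5 ≥ 5? Yes ✓.

CD lower bound = 5, actual |A + B| = 5.


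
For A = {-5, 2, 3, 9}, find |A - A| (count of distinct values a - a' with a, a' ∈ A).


A - A = {a - a' : a, a' ∈ A}; |A| = 4.
Bounds: 2|A|-1 ≤ |A - A| ≤ |A|² - |A| + 1, i.e. 7 ≤ |A - A| ≤ 13.
Note: 0 ∈ A - A always (from a - a). The set is symmetric: if d ∈ A - A then -d ∈ A - A.
Enumerate nonzero differences d = a - a' with a > a' (then include -d):
Positive differences: {1, 6, 7, 8, 14}
Full difference set: {0} ∪ (positive diffs) ∪ (negative diffs).
|A - A| = 1 + 2·5 = 11 (matches direct enumeration: 11).

|A - A| = 11


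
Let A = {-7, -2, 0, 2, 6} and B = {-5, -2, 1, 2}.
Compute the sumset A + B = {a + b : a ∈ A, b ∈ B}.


A + B = {a + b : a ∈ A, b ∈ B}.
Enumerate all |A|·|B| = 5·4 = 20 pairs (a, b) and collect distinct sums.
a = -7: -7+-5=-12, -7+-2=-9, -7+1=-6, -7+2=-5
a = -2: -2+-5=-7, -2+-2=-4, -2+1=-1, -2+2=0
a = 0: 0+-5=-5, 0+-2=-2, 0+1=1, 0+2=2
a = 2: 2+-5=-3, 2+-2=0, 2+1=3, 2+2=4
a = 6: 6+-5=1, 6+-2=4, 6+1=7, 6+2=8
Collecting distinct sums: A + B = {-12, -9, -7, -6, -5, -4, -3, -2, -1, 0, 1, 2, 3, 4, 7, 8}
|A + B| = 16

A + B = {-12, -9, -7, -6, -5, -4, -3, -2, -1, 0, 1, 2, 3, 4, 7, 8}


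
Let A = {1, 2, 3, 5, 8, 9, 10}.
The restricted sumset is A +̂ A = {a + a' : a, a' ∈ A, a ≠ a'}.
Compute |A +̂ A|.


Restricted sumset: A +̂ A = {a + a' : a ∈ A, a' ∈ A, a ≠ a'}.
Equivalently, take A + A and drop any sum 2a that is achievable ONLY as a + a for a ∈ A (i.e. sums representable only with equal summands).
Enumerate pairs (a, a') with a < a' (symmetric, so each unordered pair gives one sum; this covers all a ≠ a'):
  1 + 2 = 3
  1 + 3 = 4
  1 + 5 = 6
  1 + 8 = 9
  1 + 9 = 10
  1 + 10 = 11
  2 + 3 = 5
  2 + 5 = 7
  2 + 8 = 10
  2 + 9 = 11
  2 + 10 = 12
  3 + 5 = 8
  3 + 8 = 11
  3 + 9 = 12
  3 + 10 = 13
  5 + 8 = 13
  5 + 9 = 14
  5 + 10 = 15
  8 + 9 = 17
  8 + 10 = 18
  9 + 10 = 19
Collected distinct sums: {3, 4, 5, 6, 7, 8, 9, 10, 11, 12, 13, 14, 15, 17, 18, 19}
|A +̂ A| = 16
(Reference bound: |A +̂ A| ≥ 2|A| - 3 for |A| ≥ 2, with |A| = 7 giving ≥ 11.)

|A +̂ A| = 16


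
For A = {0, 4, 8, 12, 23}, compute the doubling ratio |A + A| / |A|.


|A| = 5.
Compute A + A by enumerating all 25 pairs.
A + A = {0, 4, 8, 12, 16, 20, 23, 24, 27, 31, 35, 46}, so |A + A| = 12.
K = |A + A| / |A| = 12/5 (already in lowest terms) ≈ 2.4000.
Reference: AP of size 5 gives K = 9/5 ≈ 1.8000; a fully generic set of size 5 gives K ≈ 3.0000.

|A| = 5, |A + A| = 12, K = 12/5.


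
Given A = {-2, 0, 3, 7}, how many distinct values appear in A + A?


A + A = {a + a' : a, a' ∈ A}; |A| = 4.
General bounds: 2|A| - 1 ≤ |A + A| ≤ |A|(|A|+1)/2, i.e. 7 ≤ |A + A| ≤ 10.
Lower bound 2|A|-1 is attained iff A is an arithmetic progression.
Enumerate sums a + a' for a ≤ a' (symmetric, so this suffices):
a = -2: -2+-2=-4, -2+0=-2, -2+3=1, -2+7=5
a = 0: 0+0=0, 0+3=3, 0+7=7
a = 3: 3+3=6, 3+7=10
a = 7: 7+7=14
Distinct sums: {-4, -2, 0, 1, 3, 5, 6, 7, 10, 14}
|A + A| = 10

|A + A| = 10


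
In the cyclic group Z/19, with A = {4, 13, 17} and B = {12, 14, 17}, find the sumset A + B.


Work in Z/19Z: reduce every sum a + b modulo 19.
Enumerate all 9 pairs:
a = 4: 4+12=16, 4+14=18, 4+17=2
a = 13: 13+12=6, 13+14=8, 13+17=11
a = 17: 17+12=10, 17+14=12, 17+17=15
Distinct residues collected: {2, 6, 8, 10, 11, 12, 15, 16, 18}
|A + B| = 9 (out of 19 total residues).

A + B = {2, 6, 8, 10, 11, 12, 15, 16, 18}


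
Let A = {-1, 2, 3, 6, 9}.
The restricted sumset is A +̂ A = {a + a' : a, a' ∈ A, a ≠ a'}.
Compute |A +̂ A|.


Restricted sumset: A +̂ A = {a + a' : a ∈ A, a' ∈ A, a ≠ a'}.
Equivalently, take A + A and drop any sum 2a that is achievable ONLY as a + a for a ∈ A (i.e. sums representable only with equal summands).
Enumerate pairs (a, a') with a < a' (symmetric, so each unordered pair gives one sum; this covers all a ≠ a'):
  -1 + 2 = 1
  -1 + 3 = 2
  -1 + 6 = 5
  -1 + 9 = 8
  2 + 3 = 5
  2 + 6 = 8
  2 + 9 = 11
  3 + 6 = 9
  3 + 9 = 12
  6 + 9 = 15
Collected distinct sums: {1, 2, 5, 8, 9, 11, 12, 15}
|A +̂ A| = 8
(Reference bound: |A +̂ A| ≥ 2|A| - 3 for |A| ≥ 2, with |A| = 5 giving ≥ 7.)

|A +̂ A| = 8
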